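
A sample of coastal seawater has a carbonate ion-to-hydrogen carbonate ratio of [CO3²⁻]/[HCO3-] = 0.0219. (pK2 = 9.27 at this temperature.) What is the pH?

pH = 7.61

From K2 = [H⁺][CO3²⁻]/[HCO3-]:  pH = pK2 + log₁₀([CO3²⁻]/[HCO3-])
log₁₀(0.0219) = -1.660
pH = 9.27 + (-1.660) = 7.61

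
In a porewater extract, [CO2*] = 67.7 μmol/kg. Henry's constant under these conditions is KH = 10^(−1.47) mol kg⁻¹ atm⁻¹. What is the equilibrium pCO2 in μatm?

pCO2 = 2000 μatm

KH = 10^(−1.47) = 3.388×10^-2 mol kg⁻¹ atm⁻¹
pCO2 = [CO2*]/KH = 67.7×10^-6 / 3.388×10^-2 = 2.00×10^-3 atm = 2000 μatm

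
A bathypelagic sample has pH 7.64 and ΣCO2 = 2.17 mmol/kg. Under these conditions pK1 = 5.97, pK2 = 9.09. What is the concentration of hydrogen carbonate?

[HCO3⁻] = 2.05 mmol/kg

α₁ = 1 / (1 + [H⁺]/K1 + K2/[H⁺]) = 1 / (1 + 10^-1.67 + 10^-1.45)
   = 1 / (1 + 0.021380 + 0.035481) = 1/1.0569 = 0.9462
[HCO3⁻] = α₁ × DIC = 0.9462 × 2.17 = 2.05 mmol/kg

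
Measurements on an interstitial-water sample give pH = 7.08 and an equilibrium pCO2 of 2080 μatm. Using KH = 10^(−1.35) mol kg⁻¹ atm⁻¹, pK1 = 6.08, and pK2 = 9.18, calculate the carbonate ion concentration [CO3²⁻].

[CO3²⁻] = 7.38 μmol/kg

[CO2*] = KH · pCO2 = 10^(−1.35) × 2080×10^-6 = 9.291×10^-5 mol/kg
α₀ = 1/(1 + K1/[H⁺] + K1K2/[H⁺]²) = 1/(1 + 10^+1.00 + 10^-1.10) = 0.09026
DIC = [CO2*]/α₀ = 9.291×10^-5 / 0.09026 = 1.029 mmol/kg
[CO3²⁻] = α₂·DIC; α₂ = 0.007169, so [CO3²⁻] = 0.007169 × 1.029 = 0.00738 mmol/kg = 7.38 μmol/kg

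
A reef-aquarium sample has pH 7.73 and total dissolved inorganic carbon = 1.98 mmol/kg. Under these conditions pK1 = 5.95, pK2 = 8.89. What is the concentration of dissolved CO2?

α₀ = 1 / (1 + K1/[H⁺] + K1K2/[H⁺]²) = 1 / (1 + 10^+1.78 + 10^+0.62)
   = 1 / (1 + 60.256 + 4.1687) = 1/65.425 = 0.01528
[CO2*] = α₀ × DIC = 0.01528 × 1.98 = 0.0303 mmol/kg

[CO2*] = 0.0303 mmol/kg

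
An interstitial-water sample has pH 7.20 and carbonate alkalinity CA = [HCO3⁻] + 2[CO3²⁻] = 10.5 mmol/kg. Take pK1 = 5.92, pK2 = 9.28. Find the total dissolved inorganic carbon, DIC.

CA = [HCO3⁻] + 2[CO3²⁻] = (α₁ + 2α₂)·DIC
At pH 7.20: [H⁺]/K1 = 10^-1.28 = 0.052481, K2/[H⁺] = 10^-2.08 = 0.0083176
α₁ = 1/(1 + 0.052481 + 0.0083176) = 1/1.0608 = 0.9427; α₂ = α₁·K2/[H⁺] = 0.007841
α₁ + 2α₂ = 0.9584
DIC = CA / (α₁ + 2α₂) = 10.5 / 0.9584 = 11.0 mmol/kg

DIC = 11.0 mmol/kg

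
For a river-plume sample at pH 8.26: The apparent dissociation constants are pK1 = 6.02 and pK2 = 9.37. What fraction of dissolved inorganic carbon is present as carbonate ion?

α₂ = 0.0717

α₂ = 1 / (1 + [H⁺]/K2 + [H⁺]²/(K1K2)) = 1 / (1 + 10^+1.11 + 10^-1.13)
   = 1 / (1 + 12.882 + 0.074131) = 1/13.957 = 0.07165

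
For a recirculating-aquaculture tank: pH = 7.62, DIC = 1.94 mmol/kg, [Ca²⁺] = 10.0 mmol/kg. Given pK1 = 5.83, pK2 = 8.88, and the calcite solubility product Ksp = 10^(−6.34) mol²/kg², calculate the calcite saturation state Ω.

α₂ = 1 / (1 + [H⁺]/K2 + [H⁺]²/(K1K2)) = 1 / (1 + 10^+1.26 + 10^-0.53)
   = 1 / (1 + 18.197 + 0.29512) = 1/19.492 = 0.05130
[CO3²⁻] = α₂ × DIC = 0.05130 × 1.94 = 0.09953 mmol/kg
Ksp = 10^(−6.34) = 4.571×10^-7
Ω = [Ca²⁺][CO3²⁻]/Ksp = (10.0×10^-3)(9.953×10^-5) / 4.571×10^-7 = 2.18

Ω = 2.18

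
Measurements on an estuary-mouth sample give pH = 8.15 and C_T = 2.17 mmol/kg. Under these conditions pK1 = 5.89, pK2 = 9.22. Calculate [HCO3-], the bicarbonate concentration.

α₁ = 1 / (1 + [H⁺]/K1 + K2/[H⁺]) = 1 / (1 + 10^-2.26 + 10^-1.07)
   = 1 / (1 + 0.0054954 + 0.085114) = 1/1.0906 = 0.9169
[HCO3⁻] = α₁ × DIC = 0.9169 × 2.17 = 1.99 mmol/kg

[HCO3⁻] = 1.99 mmol/kg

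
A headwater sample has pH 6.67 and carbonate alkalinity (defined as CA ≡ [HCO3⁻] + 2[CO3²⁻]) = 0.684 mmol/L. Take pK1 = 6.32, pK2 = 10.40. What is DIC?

CA = [HCO3⁻] + 2[CO3²⁻] = (α₁ + 2α₂)·DIC
At pH 6.67: [H⁺]/K1 = 10^-0.35 = 0.44668, K2/[H⁺] = 10^-3.73 = 0.00018621
α₁ = 1/(1 + 0.44668 + 0.00018621) = 1/1.4469 = 0.6911; α₂ = α₁·K2/[H⁺] = 0.0001287
α₁ + 2α₂ = 0.6914
DIC = CA / (α₁ + 2α₂) = 0.684 / 0.6914 = 0.989 mmol/L

DIC = 0.989 mmol/L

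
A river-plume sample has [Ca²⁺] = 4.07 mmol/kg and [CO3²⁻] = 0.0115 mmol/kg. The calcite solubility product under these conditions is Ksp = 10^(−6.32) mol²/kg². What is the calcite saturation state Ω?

Ω = 0.0978

Ksp = 10^(−6.32) = 4.786×10^-7
Ω = [Ca²⁺][CO3²⁻]/Ksp = (4.07×10^-3)(0.0115×10^-3) / 4.786×10^-7 = 0.0978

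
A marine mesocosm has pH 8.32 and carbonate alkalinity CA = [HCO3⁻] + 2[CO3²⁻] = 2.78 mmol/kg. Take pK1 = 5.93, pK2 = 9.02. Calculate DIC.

CA = [HCO3⁻] + 2[CO3²⁻] = (α₁ + 2α₂)·DIC
At pH 8.32: [H⁺]/K1 = 10^-2.39 = 0.0040738, K2/[H⁺] = 10^-0.70 = 0.19953
α₁ = 1/(1 + 0.0040738 + 0.19953) = 1/1.2036 = 0.8308; α₂ = α₁·K2/[H⁺] = 0.1658
α₁ + 2α₂ = 1.1624
DIC = CA / (α₁ + 2α₂) = 2.78 / 1.1624 = 2.39 mmol/kg

DIC = 2.39 mmol/kg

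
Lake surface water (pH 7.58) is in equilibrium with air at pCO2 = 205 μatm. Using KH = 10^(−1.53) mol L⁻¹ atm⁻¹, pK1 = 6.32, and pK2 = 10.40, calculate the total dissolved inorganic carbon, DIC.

DIC = 0.116 mmol/L

[CO2*] = KH · pCO2 = 10^(−1.53) × 205×10^-6 = 6.050×10^-6 mol/L
α₀ = 1/(1 + K1/[H⁺] + K1K2/[H⁺]²) = 1/(1 + 10^+1.26 + 10^-1.56) = 0.05202
DIC = [CO2*]/α₀ = 6.050×10^-6 / 0.05202 = 0.116 mmol/L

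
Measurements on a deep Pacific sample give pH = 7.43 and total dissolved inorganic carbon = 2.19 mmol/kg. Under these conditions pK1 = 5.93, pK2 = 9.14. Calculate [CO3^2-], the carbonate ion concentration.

α₂ = 1 / (1 + [H⁺]/K2 + [H⁺]²/(K1K2)) = 1 / (1 + 10^+1.71 + 10^+0.21)
   = 1 / (1 + 51.286 + 1.6218) = 1/53.908 = 0.01855
[CO3²⁻] = α₂ × DIC = 0.01855 × 2.19 = 0.0406 mmol/kg

[CO3²⁻] = 0.0406 mmol/kg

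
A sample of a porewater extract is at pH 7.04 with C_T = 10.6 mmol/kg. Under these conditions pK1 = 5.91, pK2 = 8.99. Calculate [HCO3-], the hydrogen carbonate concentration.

[HCO3⁻] = 9.77 mmol/kg

α₁ = 1 / (1 + [H⁺]/K1 + K2/[H⁺]) = 1 / (1 + 10^-1.13 + 10^-1.95)
   = 1 / (1 + 0.074131 + 0.011220) = 1/1.0854 = 0.9214
[HCO3⁻] = α₁ × DIC = 0.9214 × 10.6 = 9.77 mmol/kg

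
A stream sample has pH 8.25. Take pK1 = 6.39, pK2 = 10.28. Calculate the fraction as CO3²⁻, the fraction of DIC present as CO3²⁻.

α₂ = 0.00912

α₂ = 1 / (1 + [H⁺]/K2 + [H⁺]²/(K1K2)) = 1 / (1 + 10^+2.03 + 10^+0.17)
   = 1 / (1 + 107.15 + 1.4791) = 1/109.63 = 0.009122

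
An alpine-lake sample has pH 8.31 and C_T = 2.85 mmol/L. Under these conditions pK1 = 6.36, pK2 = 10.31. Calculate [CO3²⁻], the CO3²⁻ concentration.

α₂ = 1 / (1 + [H⁺]/K2 + [H⁺]²/(K1K2)) = 1 / (1 + 10^+2.00 + 10^+0.05)
   = 1 / (1 + 100.00 + 1.1220) = 1/102.12 = 0.009792
[CO3²⁻] = α₂ × DIC = 0.009792 × 2.85 = 0.0279 mmol/L

[CO3²⁻] = 0.0279 mmol/L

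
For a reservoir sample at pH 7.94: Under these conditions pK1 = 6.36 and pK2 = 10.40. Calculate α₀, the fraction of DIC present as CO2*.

α₀ = 0.0255

α₀ = 1 / (1 + K1/[H⁺] + K1K2/[H⁺]²) = 1 / (1 + 10^+1.58 + 10^-0.88)
   = 1 / (1 + 38.019 + 0.13183) = 1/39.151 = 0.02554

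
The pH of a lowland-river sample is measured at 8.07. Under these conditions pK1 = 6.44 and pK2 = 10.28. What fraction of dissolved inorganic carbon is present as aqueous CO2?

α₀ = 0.0228

α₀ = 1 / (1 + K1/[H⁺] + K1K2/[H⁺]²) = 1 / (1 + 10^+1.63 + 10^-0.58)
   = 1 / (1 + 42.658 + 0.26303) = 1/43.921 = 0.02277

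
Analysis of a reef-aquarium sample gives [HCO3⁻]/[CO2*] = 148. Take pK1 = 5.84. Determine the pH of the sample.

pH = 8.01

From K1 = [H⁺][HCO3⁻]/[CO2*]:  pH = pK1 + log₁₀([HCO3⁻]/[CO2*])
log₁₀(148) = +2.170
pH = 5.84 + (+2.170) = 8.01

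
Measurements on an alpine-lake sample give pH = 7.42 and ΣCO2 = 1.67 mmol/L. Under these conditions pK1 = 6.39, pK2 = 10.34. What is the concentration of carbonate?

α₂ = 1 / (1 + [H⁺]/K2 + [H⁺]²/(K1K2)) = 1 / (1 + 10^+2.92 + 10^+1.89)
   = 1 / (1 + 831.76 + 77.625) = 1/910.39 = 0.001098
[CO3²⁻] = α₂ × DIC = 0.001098 × 1.67 = 0.00183 mmol/L = 1.83 μmol/L

[CO3²⁻] = 1.83 μmol/L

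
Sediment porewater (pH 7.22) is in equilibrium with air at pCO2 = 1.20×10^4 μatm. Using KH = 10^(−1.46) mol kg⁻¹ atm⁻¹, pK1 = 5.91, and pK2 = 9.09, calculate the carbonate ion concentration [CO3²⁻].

[CO2*] = KH · pCO2 = 10^(−1.46) × 1.20×10^4×10^-6 = 4.161×10^-4 mol/kg
α₀ = 1/(1 + K1/[H⁺] + K1K2/[H⁺]²) = 1/(1 + 10^+1.31 + 10^-0.56) = 0.04610
DIC = [CO2*]/α₀ = 4.161×10^-4 / 0.04610 = 9.026 mmol/kg
[CO3²⁻] = α₂·DIC; α₂ = 0.01270, so [CO3²⁻] = 0.01270 × 9.026 = 0.115 mmol/kg

[CO3²⁻] = 0.115 mmol/kg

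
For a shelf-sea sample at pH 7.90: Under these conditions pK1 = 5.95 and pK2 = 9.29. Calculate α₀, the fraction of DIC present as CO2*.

α₀ = 0.0107

α₀ = 1 / (1 + K1/[H⁺] + K1K2/[H⁺]²) = 1 / (1 + 10^+1.95 + 10^+0.56)
   = 1 / (1 + 89.125 + 3.6308) = 1/93.756 = 0.01067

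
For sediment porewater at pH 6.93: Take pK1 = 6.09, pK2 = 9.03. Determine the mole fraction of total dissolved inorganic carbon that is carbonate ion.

α₂ = 0.00689

α₂ = 1 / (1 + [H⁺]/K2 + [H⁺]²/(K1K2)) = 1 / (1 + 10^+2.10 + 10^+1.26)
   = 1 / (1 + 125.89 + 18.197) = 1/145.09 = 0.006892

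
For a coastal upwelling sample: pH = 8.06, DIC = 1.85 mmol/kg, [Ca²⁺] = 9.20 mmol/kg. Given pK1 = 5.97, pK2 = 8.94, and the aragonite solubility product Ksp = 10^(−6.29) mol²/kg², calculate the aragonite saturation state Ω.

Ω = 3.84

α₂ = 1 / (1 + [H⁺]/K2 + [H⁺]²/(K1K2)) = 1 / (1 + 10^+0.88 + 10^-1.21)
   = 1 / (1 + 7.5858 + 0.061660) = 1/8.6474 = 0.1156
[CO3²⁻] = α₂ × DIC = 0.1156 × 1.85 = 0.2139 mmol/kg
Ksp = 10^(−6.29) = 5.129×10^-7
Ω = [Ca²⁺][CO3²⁻]/Ksp = (9.20×10^-3)(2.139×10^-4) / 5.129×10^-7 = 3.84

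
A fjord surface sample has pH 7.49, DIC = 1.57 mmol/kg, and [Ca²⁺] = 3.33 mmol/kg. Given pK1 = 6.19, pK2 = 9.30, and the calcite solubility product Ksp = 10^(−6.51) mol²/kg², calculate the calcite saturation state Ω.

Ω = 0.246

α₂ = 1 / (1 + [H⁺]/K2 + [H⁺]²/(K1K2)) = 1 / (1 + 10^+1.81 + 10^+0.51)
   = 1 / (1 + 64.565 + 3.2359) = 1/68.801 = 0.01453
[CO3²⁻] = α₂ × DIC = 0.01453 × 1.57 = 0.02282 mmol/kg
Ksp = 10^(−6.51) = 3.090×10^-7
Ω = [Ca²⁺][CO3²⁻]/Ksp = (3.33×10^-3)(2.282×10^-5) / 3.090×10^-7 = 0.246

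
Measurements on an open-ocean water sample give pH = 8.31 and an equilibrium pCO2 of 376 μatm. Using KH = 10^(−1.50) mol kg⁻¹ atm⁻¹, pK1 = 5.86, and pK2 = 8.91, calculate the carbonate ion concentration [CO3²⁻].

[CO2*] = KH · pCO2 = 10^(−1.50) × 376×10^-6 = 1.189×10^-5 mol/kg
α₀ = 1/(1 + K1/[H⁺] + K1K2/[H⁺]²) = 1/(1 + 10^+2.45 + 10^+1.85) = 0.002828
DIC = [CO2*]/α₀ = 1.189×10^-5 / 0.002828 = 4.205 mmol/kg
[CO3²⁻] = α₂·DIC; α₂ = 0.2002, so [CO3²⁻] = 0.2002 × 4.205 = 0.842 mmol/kg

[CO3²⁻] = 0.842 mmol/kg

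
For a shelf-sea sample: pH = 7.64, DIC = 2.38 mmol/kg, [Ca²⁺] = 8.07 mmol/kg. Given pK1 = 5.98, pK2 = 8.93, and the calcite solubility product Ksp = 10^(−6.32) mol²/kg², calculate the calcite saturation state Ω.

α₂ = 1 / (1 + [H⁺]/K2 + [H⁺]²/(K1K2)) = 1 / (1 + 10^+1.29 + 10^-0.37)
   = 1 / (1 + 19.498 + 0.42658) = 1/20.925 = 0.04779
[CO3²⁻] = α₂ × DIC = 0.04779 × 2.38 = 0.1137 mmol/kg
Ksp = 10^(−6.32) = 4.786×10^-7
Ω = [Ca²⁺][CO3²⁻]/Ksp = (8.07×10^-3)(1.137×10^-4) / 4.786×10^-7 = 1.92

Ω = 1.92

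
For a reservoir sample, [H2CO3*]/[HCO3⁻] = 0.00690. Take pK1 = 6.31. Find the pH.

From K1 = [H⁺][HCO3⁻]/[H2CO3*]:  pH = pK1 − log₁₀([H2CO3*]/[HCO3⁻])
log₁₀(0.00690) = -2.161
pH = 6.31 − (-2.161) = 8.47

pH = 8.47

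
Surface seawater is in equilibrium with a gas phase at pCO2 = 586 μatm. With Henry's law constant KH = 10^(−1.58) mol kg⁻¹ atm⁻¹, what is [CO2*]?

[CO2*] = 15.4 μmol/kg

KH = 10^(−1.58) = 2.630×10^-2 mol kg⁻¹ atm⁻¹
[CO2*] = KH · pCO2 = 2.630×10^-2 × 586×10^-6 atm = 1.54×10^-5 mol/kg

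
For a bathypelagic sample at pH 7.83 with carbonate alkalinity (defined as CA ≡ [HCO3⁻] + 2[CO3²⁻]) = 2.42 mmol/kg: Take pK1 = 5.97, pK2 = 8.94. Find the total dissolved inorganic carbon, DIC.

CA = [HCO3⁻] + 2[CO3²⁻] = (α₁ + 2α₂)·DIC
At pH 7.83: [H⁺]/K1 = 10^-1.86 = 0.013804, K2/[H⁺] = 10^-1.11 = 0.077625
α₁ = 1/(1 + 0.013804 + 0.077625) = 1/1.0914 = 0.9162; α₂ = α₁·K2/[H⁺] = 0.07112
α₁ + 2α₂ = 1.0585
DIC = CA / (α₁ + 2α₂) = 2.42 / 1.0585 = 2.29 mmol/kg

DIC = 2.29 mmol/kg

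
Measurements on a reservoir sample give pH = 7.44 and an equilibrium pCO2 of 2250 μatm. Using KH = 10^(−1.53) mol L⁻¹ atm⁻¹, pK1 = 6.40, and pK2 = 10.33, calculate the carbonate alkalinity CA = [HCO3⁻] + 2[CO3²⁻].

[CO2*] = KH · pCO2 = 10^(−1.53) × 2250×10^-6 = 6.640×10^-5 mol/L
α₀ = 1/(1 + K1/[H⁺] + K1K2/[H⁺]²) = 1/(1 + 10^+1.04 + 10^-1.85) = 0.08348
DIC = [CO2*]/α₀ = 6.640×10^-5 / 0.08348 = 0.7954 mmol/L
CA = (α₁ + 2α₂)·DIC = (0.9153 + 2×0.001179) × 0.7954 = 0.730 mmol/L

CA = 0.730 mmol/L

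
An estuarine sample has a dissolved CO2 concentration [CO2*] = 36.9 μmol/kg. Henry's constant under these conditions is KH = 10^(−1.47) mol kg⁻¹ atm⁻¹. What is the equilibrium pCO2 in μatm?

pCO2 = 1090 μatm

KH = 10^(−1.47) = 3.388×10^-2 mol kg⁻¹ atm⁻¹
pCO2 = [CO2*]/KH = 36.9×10^-6 / 3.388×10^-2 = 1.09×10^-3 atm = 1090 μatm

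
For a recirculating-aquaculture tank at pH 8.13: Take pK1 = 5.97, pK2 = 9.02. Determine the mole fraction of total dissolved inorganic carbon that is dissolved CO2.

α₀ = 0.00609

α₀ = 1 / (1 + K1/[H⁺] + K1K2/[H⁺]²) = 1 / (1 + 10^+2.16 + 10^+1.27)
   = 1 / (1 + 144.54 + 18.621) = 1/164.16 = 0.006091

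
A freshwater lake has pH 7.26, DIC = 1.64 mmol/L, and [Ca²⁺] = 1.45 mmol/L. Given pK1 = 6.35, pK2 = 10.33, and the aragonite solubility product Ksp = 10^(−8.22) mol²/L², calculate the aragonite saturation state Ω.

α₂ = 1 / (1 + [H⁺]/K2 + [H⁺]²/(K1K2)) = 1 / (1 + 10^+3.07 + 10^+2.16)
   = 1 / (1 + 1174.9 + 144.54) = 1/1320.4 = 0.0007573
[CO3²⁻] = α₂ × DIC = 0.0007573 × 1.64 = 0.001242 mmol/L = 1.242 μmol/L
Ksp = 10^(−8.22) = 6.026×10^-9
Ω = [Ca²⁺][CO3²⁻]/Ksp = (1.45×10^-3)(1.242×10^-6) / 6.026×10^-9 = 0.299

Ω = 0.299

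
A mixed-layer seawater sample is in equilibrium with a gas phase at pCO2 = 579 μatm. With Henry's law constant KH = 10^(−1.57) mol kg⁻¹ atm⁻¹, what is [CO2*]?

KH = 10^(−1.57) = 2.692×10^-2 mol kg⁻¹ atm⁻¹
[CO2*] = KH · pCO2 = 2.692×10^-2 × 579×10^-6 atm = 1.56×10^-5 mol/kg

[CO2*] = 15.6 μmol/kg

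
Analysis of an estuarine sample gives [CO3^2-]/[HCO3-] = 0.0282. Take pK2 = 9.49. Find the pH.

From K2 = [H⁺][CO3^2-]/[HCO3-]:  pH = pK2 + log₁₀([CO3^2-]/[HCO3-])
log₁₀(0.0282) = -1.550
pH = 9.49 + (-1.550) = 7.94

pH = 7.94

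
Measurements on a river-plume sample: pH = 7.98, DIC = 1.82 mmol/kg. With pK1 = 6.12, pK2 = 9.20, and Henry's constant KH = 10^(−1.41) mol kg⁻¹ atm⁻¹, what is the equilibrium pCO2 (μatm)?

α₀ = 1 / (1 + K1/[H⁺] + K1K2/[H⁺]²) = 1 / (1 + 10^+1.86 + 10^+0.64)
   = 1 / (1 + 72.444 + 4.3652) = 1/77.809 = 0.01285
[CO2*] = α₀ × DIC = 0.01285 × 1.82 = 0.02339 mmol/kg
pCO2 = [CO2*]/KH = 2.339×10^-5 / 3.890×10^-2 = 601 μatm

pCO2 = 601 μatm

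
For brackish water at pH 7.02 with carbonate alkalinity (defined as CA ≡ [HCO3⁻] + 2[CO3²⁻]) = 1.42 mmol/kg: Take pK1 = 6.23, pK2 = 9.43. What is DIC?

DIC = 1.64 mmol/kg

CA = [HCO3⁻] + 2[CO3²⁻] = (α₁ + 2α₂)·DIC
At pH 7.02: [H⁺]/K1 = 10^-0.79 = 0.16218, K2/[H⁺] = 10^-2.41 = 0.0038905
α₁ = 1/(1 + 0.16218 + 0.0038905) = 1/1.1661 = 0.8576; α₂ = α₁·K2/[H⁺] = 0.003336
α₁ + 2α₂ = 0.8643
DIC = CA / (α₁ + 2α₂) = 1.42 / 0.8643 = 1.64 mmol/kg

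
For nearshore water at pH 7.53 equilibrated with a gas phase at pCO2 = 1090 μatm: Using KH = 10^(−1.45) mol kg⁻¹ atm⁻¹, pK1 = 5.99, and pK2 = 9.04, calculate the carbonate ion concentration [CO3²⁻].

[CO3²⁻] = 0.0414 mmol/kg

[CO2*] = KH · pCO2 = 10^(−1.45) × 1090×10^-6 = 3.867×10^-5 mol/kg
α₀ = 1/(1 + K1/[H⁺] + K1K2/[H⁺]²) = 1/(1 + 10^+1.54 + 10^+0.03) = 0.02721
DIC = [CO2*]/α₀ = 3.867×10^-5 / 0.02721 = 1.421 mmol/kg
[CO3²⁻] = α₂·DIC; α₂ = 0.02916, so [CO3²⁻] = 0.02916 × 1.421 = 0.0414 mmol/kg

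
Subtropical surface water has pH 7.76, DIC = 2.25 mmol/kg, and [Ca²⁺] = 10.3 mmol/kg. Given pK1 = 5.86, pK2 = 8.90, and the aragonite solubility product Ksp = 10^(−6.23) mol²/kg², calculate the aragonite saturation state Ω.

α₂ = 1 / (1 + [H⁺]/K2 + [H⁺]²/(K1K2)) = 1 / (1 + 10^+1.14 + 10^-0.76)
   = 1 / (1 + 13.804 + 0.17378) = 1/14.978 = 0.06677
[CO3²⁻] = α₂ × DIC = 0.06677 × 2.25 = 0.1502 mmol/kg
Ksp = 10^(−6.23) = 5.888×10^-7
Ω = [Ca²⁺][CO3²⁻]/Ksp = (10.3×10^-3)(1.502×10^-4) / 5.888×10^-7 = 2.63

Ω = 2.63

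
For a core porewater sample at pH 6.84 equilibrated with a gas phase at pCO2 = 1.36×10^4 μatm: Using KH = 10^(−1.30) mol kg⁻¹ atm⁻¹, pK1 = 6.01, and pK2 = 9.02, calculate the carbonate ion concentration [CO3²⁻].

[CO3²⁻] = 0.0304 mmol/kg

[CO2*] = KH · pCO2 = 10^(−1.30) × 1.36×10^4×10^-6 = 6.816×10^-4 mol/kg
α₀ = 1/(1 + K1/[H⁺] + K1K2/[H⁺]²) = 1/(1 + 10^+0.83 + 10^-1.35) = 0.1281
DIC = [CO2*]/α₀ = 6.816×10^-4 / 0.1281 = 5.320 mmol/kg
[CO3²⁻] = α₂·DIC; α₂ = 0.005723, so [CO3²⁻] = 0.005723 × 5.320 = 0.0304 mmol/kg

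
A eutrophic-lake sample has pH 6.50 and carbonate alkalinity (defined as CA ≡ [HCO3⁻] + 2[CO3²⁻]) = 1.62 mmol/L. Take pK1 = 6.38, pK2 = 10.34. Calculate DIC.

DIC = 2.85 mmol/L

CA = [HCO3⁻] + 2[CO3²⁻] = (α₁ + 2α₂)·DIC
At pH 6.50: [H⁺]/K1 = 10^-0.12 = 0.75858, K2/[H⁺] = 10^-3.84 = 0.00014454
α₁ = 1/(1 + 0.75858 + 0.00014454) = 1/1.7587 = 0.5686; α₂ = α₁·K2/[H⁺] = 8.219×10^-5
α₁ + 2α₂ = 0.5688
DIC = CA / (α₁ + 2α₂) = 1.62 / 0.5688 = 2.85 mmol/L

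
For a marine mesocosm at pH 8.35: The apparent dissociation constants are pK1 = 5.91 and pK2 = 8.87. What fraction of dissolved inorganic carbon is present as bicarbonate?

α₁ = 0.766

α₁ = 1 / (1 + [H⁺]/K1 + K2/[H⁺]) = 1 / (1 + 10^-2.44 + 10^-0.52)
   = 1 / (1 + 0.0036308 + 0.30200) = 1/1.3056 = 0.7659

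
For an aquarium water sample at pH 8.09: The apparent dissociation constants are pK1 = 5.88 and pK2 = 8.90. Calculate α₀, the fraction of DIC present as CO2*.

α₀ = 1 / (1 + K1/[H⁺] + K1K2/[H⁺]²) = 1 / (1 + 10^+2.21 + 10^+1.40)
   = 1 / (1 + 162.18 + 25.119) = 1/188.30 = 0.005311

α₀ = 0.00531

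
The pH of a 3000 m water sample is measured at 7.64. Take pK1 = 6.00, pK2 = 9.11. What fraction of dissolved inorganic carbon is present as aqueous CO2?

α₀ = 1 / (1 + K1/[H⁺] + K1K2/[H⁺]²) = 1 / (1 + 10^+1.64 + 10^+0.17)
   = 1 / (1 + 43.652 + 1.4791) = 1/46.131 = 0.02168

α₀ = 0.0217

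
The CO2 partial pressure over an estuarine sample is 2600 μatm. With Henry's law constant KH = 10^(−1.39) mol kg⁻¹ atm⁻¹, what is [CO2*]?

[CO2*] = 106 μmol/kg

KH = 10^(−1.39) = 4.074×10^-2 mol kg⁻¹ atm⁻¹
[CO2*] = KH · pCO2 = 4.074×10^-2 × 2600×10^-6 atm = 1.06×10^-4 mol/kg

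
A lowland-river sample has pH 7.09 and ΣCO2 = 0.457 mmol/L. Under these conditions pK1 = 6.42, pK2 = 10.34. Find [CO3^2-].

α₂ = 1 / (1 + [H⁺]/K2 + [H⁺]²/(K1K2)) = 1 / (1 + 10^+3.25 + 10^+2.58)
   = 1 / (1 + 1778.3 + 380.19) = 1/2159.5 = 0.0004631
[CO3²⁻] = α₂ × DIC = 0.0004631 × 0.457 = 0.000212 mmol/L = 0.212 μmol/L

[CO3²⁻] = 0.212 μmol/L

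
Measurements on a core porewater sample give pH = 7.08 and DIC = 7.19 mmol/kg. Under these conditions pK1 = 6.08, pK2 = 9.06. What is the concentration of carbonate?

[CO3²⁻] = 0.0678 mmol/kg

α₂ = 1 / (1 + [H⁺]/K2 + [H⁺]²/(K1K2)) = 1 / (1 + 10^+1.98 + 10^+0.98)
   = 1 / (1 + 95.499 + 9.5499) = 1/106.05 = 0.009430
[CO3²⁻] = α₂ × DIC = 0.009430 × 7.19 = 0.0678 mmol/kg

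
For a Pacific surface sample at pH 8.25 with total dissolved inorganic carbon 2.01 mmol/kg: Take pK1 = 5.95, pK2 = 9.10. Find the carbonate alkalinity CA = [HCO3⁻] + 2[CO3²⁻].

CA = 2.25 mmol/kg

CA = [HCO3⁻] + 2[CO3²⁻] = (α₁ + 2α₂)·DIC
At pH 8.25: [H⁺]/K1 = 10^-2.30 = 0.0050119, K2/[H⁺] = 10^-0.85 = 0.14125
α₁ = 1/(1 + 0.0050119 + 0.14125) = 1/1.1463 = 0.8724; α₂ = α₁·K2/[H⁺] = 0.1232
α₁ + 2α₂ = 1.1189
CA = 1.1189 × 2.01 = 2.25 mmol/kg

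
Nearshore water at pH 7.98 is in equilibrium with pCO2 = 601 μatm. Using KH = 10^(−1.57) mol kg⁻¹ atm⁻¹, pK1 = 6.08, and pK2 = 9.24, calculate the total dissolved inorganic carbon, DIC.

DIC = 1.37 mmol/kg

[CO2*] = KH · pCO2 = 10^(−1.57) × 601×10^-6 = 1.618×10^-5 mol/kg
α₀ = 1/(1 + K1/[H⁺] + K1K2/[H⁺]²) = 1/(1 + 10^+1.90 + 10^+0.64) = 0.01179
DIC = [CO2*]/α₀ = 1.618×10^-5 / 0.01179 = 1.37 mmol/kg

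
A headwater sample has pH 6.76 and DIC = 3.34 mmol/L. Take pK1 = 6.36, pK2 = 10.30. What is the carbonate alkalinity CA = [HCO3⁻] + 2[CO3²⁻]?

CA = [HCO3⁻] + 2[CO3²⁻] = (α₁ + 2α₂)·DIC
At pH 6.76: [H⁺]/K1 = 10^-0.40 = 0.39811, K2/[H⁺] = 10^-3.54 = 0.00028840
α₁ = 1/(1 + 0.39811 + 0.00028840) = 1/1.3984 = 0.7151; α₂ = α₁·K2/[H⁺] = 0.0002062
α₁ + 2α₂ = 0.7155
CA = 0.7155 × 3.34 = 2.39 mmol/L

CA = 2.39 mmol/L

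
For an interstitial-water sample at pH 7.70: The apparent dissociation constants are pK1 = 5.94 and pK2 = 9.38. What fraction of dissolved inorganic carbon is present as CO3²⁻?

α₂ = 1 / (1 + [H⁺]/K2 + [H⁺]²/(K1K2)) = 1 / (1 + 10^+1.68 + 10^-0.08)
   = 1 / (1 + 47.863 + 0.83176) = 1/49.695 = 0.02012

α₂ = 0.0201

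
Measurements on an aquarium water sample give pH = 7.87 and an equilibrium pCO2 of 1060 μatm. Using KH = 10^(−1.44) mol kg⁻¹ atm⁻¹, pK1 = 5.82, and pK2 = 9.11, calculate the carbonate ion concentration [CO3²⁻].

[CO3²⁻] = 0.248 mmol/kg

[CO2*] = KH · pCO2 = 10^(−1.44) × 1060×10^-6 = 3.849×10^-5 mol/kg
α₀ = 1/(1 + K1/[H⁺] + K1K2/[H⁺]²) = 1/(1 + 10^+2.05 + 10^+0.81) = 0.008357
DIC = [CO2*]/α₀ = 3.849×10^-5 / 0.008357 = 4.605 mmol/kg
[CO3²⁻] = α₂·DIC; α₂ = 0.05396, so [CO3²⁻] = 0.05396 × 4.605 = 0.248 mmol/kg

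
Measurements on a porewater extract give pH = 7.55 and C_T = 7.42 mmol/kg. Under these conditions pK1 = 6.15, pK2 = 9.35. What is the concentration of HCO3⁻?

[HCO3⁻] = 7.03 mmol/kg

α₁ = 1 / (1 + [H⁺]/K1 + K2/[H⁺]) = 1 / (1 + 10^-1.40 + 10^-1.80)
   = 1 / (1 + 0.039811 + 0.015849) = 1/1.0557 = 0.9473
[HCO3⁻] = α₁ × DIC = 0.9473 × 7.42 = 7.03 mmol/kg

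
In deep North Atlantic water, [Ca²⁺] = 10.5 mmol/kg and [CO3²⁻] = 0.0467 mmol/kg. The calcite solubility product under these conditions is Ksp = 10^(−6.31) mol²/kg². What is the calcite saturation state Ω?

Ω = 1.00

Ksp = 10^(−6.31) = 4.898×10^-7
Ω = [Ca²⁺][CO3²⁻]/Ksp = (10.5×10^-3)(0.0467×10^-3) / 4.898×10^-7 = 1.00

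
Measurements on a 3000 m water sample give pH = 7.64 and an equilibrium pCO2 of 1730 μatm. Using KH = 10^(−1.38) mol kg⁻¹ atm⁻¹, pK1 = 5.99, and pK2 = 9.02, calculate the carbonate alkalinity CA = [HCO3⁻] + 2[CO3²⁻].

[CO2*] = KH · pCO2 = 10^(−1.38) × 1730×10^-6 = 7.212×10^-5 mol/kg
α₀ = 1/(1 + K1/[H⁺] + K1K2/[H⁺]²) = 1/(1 + 10^+1.65 + 10^+0.27) = 0.02104
DIC = [CO2*]/α₀ = 7.212×10^-5 / 0.02104 = 3.428 mmol/kg
CA = (α₁ + 2α₂)·DIC = (0.9398 + 2×0.03918) × 3.428 = 3.49 mmol/kg

CA = 3.49 mmol/kg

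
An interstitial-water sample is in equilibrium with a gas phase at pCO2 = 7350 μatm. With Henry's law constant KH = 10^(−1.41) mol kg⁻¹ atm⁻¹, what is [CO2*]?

KH = 10^(−1.41) = 3.890×10^-2 mol kg⁻¹ atm⁻¹
[CO2*] = KH · pCO2 = 3.890×10^-2 × 7350×10^-6 atm = 2.86×10^-4 mol/kg

[CO2*] = 286 μmol/kg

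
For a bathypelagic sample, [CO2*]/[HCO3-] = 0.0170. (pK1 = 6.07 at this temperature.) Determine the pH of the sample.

From K1 = [H⁺][HCO3-]/[CO2*]:  pH = pK1 − log₁₀([CO2*]/[HCO3-])
log₁₀(0.0170) = -1.770
pH = 6.07 − (-1.770) = 7.84

pH = 7.84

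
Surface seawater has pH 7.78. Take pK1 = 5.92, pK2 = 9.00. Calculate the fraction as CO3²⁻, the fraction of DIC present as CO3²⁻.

α₂ = 1 / (1 + [H⁺]/K2 + [H⁺]²/(K1K2)) = 1 / (1 + 10^+1.22 + 10^-0.64)
   = 1 / (1 + 16.596 + 0.22909) = 1/17.825 = 0.05610

α₂ = 0.0561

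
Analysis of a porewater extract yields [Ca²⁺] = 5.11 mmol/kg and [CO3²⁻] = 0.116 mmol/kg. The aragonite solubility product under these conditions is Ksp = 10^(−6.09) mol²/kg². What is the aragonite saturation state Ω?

Ksp = 10^(−6.09) = 8.128×10^-7
Ω = [Ca²⁺][CO3²⁻]/Ksp = (5.11×10^-3)(0.116×10^-3) / 8.128×10^-7 = 0.729

Ω = 0.729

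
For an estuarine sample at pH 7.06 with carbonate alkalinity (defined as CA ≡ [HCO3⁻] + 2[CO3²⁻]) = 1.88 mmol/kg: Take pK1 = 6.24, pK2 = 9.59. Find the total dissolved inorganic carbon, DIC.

DIC = 2.16 mmol/kg

CA = [HCO3⁻] + 2[CO3²⁻] = (α₁ + 2α₂)·DIC
At pH 7.06: [H⁺]/K1 = 10^-0.82 = 0.15136, K2/[H⁺] = 10^-2.53 = 0.0029512
α₁ = 1/(1 + 0.15136 + 0.0029512) = 1/1.1543 = 0.8663; α₂ = α₁·K2/[H⁺] = 0.002557
α₁ + 2α₂ = 0.8714
DIC = CA / (α₁ + 2α₂) = 1.88 / 0.8714 = 2.16 mmol/kg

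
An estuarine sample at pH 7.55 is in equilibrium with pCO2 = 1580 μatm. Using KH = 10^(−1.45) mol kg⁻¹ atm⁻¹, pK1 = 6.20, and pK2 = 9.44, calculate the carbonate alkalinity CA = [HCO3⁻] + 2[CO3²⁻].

[CO2*] = KH · pCO2 = 10^(−1.45) × 1580×10^-6 = 5.606×10^-5 mol/kg
α₀ = 1/(1 + K1/[H⁺] + K1K2/[H⁺]²) = 1/(1 + 10^+1.35 + 10^-0.54) = 0.04224
DIC = [CO2*]/α₀ = 5.606×10^-5 / 0.04224 = 1.327 mmol/kg
CA = (α₁ + 2α₂)·DIC = (0.9456 + 2×0.01218) × 1.327 = 1.29 mmol/kg

CA = 1.29 mmol/kg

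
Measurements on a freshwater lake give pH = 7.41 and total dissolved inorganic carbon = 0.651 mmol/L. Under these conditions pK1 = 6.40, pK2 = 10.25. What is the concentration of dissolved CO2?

[CO2*] = 0.0579 mmol/L

α₀ = 1 / (1 + K1/[H⁺] + K1K2/[H⁺]²) = 1 / (1 + 10^+1.01 + 10^-1.83)
   = 1 / (1 + 10.233 + 0.014791) = 1/11.248 = 0.08891
[CO2*] = α₀ × DIC = 0.08891 × 0.651 = 0.0579 mmol/L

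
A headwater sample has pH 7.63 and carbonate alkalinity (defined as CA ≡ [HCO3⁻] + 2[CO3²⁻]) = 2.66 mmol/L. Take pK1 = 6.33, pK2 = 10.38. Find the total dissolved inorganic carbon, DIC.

CA = [HCO3⁻] + 2[CO3²⁻] = (α₁ + 2α₂)·DIC
At pH 7.63: [H⁺]/K1 = 10^-1.30 = 0.050119, K2/[H⁺] = 10^-2.75 = 0.0017783
α₁ = 1/(1 + 0.050119 + 0.0017783) = 1/1.0519 = 0.9507; α₂ = α₁·K2/[H⁺] = 0.001691
α₁ + 2α₂ = 0.9540
DIC = CA / (α₁ + 2α₂) = 2.66 / 0.9540 = 2.79 mmol/L

DIC = 2.79 mmol/L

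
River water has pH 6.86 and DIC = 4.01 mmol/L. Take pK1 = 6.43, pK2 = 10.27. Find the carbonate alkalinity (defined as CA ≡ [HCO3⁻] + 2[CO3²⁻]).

CA = [HCO3⁻] + 2[CO3²⁻] = (α₁ + 2α₂)·DIC
At pH 6.86: [H⁺]/K1 = 10^-0.43 = 0.37154, K2/[H⁺] = 10^-3.41 = 0.00038905
α₁ = 1/(1 + 0.37154 + 0.00038905) = 1/1.3719 = 0.7289; α₂ = α₁·K2/[H⁺] = 0.0002836
α₁ + 2α₂ = 0.7295
CA = 0.7295 × 4.01 = 2.93 mmol/L

CA = 2.93 mmol/L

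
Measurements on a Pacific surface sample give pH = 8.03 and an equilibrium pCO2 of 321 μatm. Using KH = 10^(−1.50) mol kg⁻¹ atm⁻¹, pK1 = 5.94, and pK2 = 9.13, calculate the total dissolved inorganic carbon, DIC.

[CO2*] = KH · pCO2 = 10^(−1.50) × 321×10^-6 = 1.015×10^-5 mol/kg
α₀ = 1/(1 + K1/[H⁺] + K1K2/[H⁺]²) = 1/(1 + 10^+2.09 + 10^+0.99) = 0.007474
DIC = [CO2*]/α₀ = 1.015×10^-5 / 0.007474 = 1.36 mmol/kg

DIC = 1.36 mmol/kg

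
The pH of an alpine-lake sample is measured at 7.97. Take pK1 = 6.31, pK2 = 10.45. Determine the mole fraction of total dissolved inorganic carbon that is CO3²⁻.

α₂ = 0.00323

α₂ = 1 / (1 + [H⁺]/K2 + [H⁺]²/(K1K2)) = 1 / (1 + 10^+2.48 + 10^+0.82)
   = 1 / (1 + 302.00 + 6.6069) = 1/309.60 = 0.003230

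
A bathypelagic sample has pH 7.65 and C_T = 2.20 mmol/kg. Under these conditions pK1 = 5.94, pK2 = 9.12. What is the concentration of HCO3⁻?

α₁ = 1 / (1 + [H⁺]/K1 + K2/[H⁺]) = 1 / (1 + 10^-1.71 + 10^-1.47)
   = 1 / (1 + 0.019498 + 0.033884) = 1/1.0534 = 0.9493
[HCO3⁻] = α₁ × DIC = 0.9493 × 2.20 = 2.09 mmol/kg

[HCO3⁻] = 2.09 mmol/kg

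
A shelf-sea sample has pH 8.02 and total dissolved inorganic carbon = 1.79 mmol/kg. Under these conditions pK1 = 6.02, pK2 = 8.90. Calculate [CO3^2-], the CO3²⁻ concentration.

[CO3²⁻] = 0.207 mmol/kg

α₂ = 1 / (1 + [H⁺]/K2 + [H⁺]²/(K1K2)) = 1 / (1 + 10^+0.88 + 10^-1.12)
   = 1 / (1 + 7.5858 + 0.075858) = 1/8.6616 = 0.1155
[CO3²⁻] = α₂ × DIC = 0.1155 × 1.79 = 0.207 mmol/kg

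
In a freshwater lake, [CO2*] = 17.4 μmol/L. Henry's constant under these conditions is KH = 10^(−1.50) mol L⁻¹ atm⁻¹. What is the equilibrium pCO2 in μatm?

pCO2 = 550 μatm

KH = 10^(−1.50) = 3.162×10^-2 mol L⁻¹ atm⁻¹
pCO2 = [CO2*]/KH = 17.4×10^-6 / 3.162×10^-2 = 5.50×10^-4 atm = 550 μatm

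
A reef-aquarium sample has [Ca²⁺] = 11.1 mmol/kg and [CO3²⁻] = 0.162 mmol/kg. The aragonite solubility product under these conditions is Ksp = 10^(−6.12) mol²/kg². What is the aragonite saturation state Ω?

Ω = 2.37

Ksp = 10^(−6.12) = 7.586×10^-7
Ω = [Ca²⁺][CO3²⁻]/Ksp = (11.1×10^-3)(0.162×10^-3) / 7.586×10^-7 = 2.37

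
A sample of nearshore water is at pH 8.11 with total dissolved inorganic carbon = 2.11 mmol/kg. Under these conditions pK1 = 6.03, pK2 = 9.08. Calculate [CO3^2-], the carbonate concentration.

[CO3²⁻] = 0.203 mmol/kg

α₂ = 1 / (1 + [H⁺]/K2 + [H⁺]²/(K1K2)) = 1 / (1 + 10^+0.97 + 10^-1.11)
   = 1 / (1 + 9.3325 + 0.077625) = 1/10.410 = 0.09606
[CO3²⁻] = α₂ × DIC = 0.09606 × 2.11 = 0.203 mmol/kg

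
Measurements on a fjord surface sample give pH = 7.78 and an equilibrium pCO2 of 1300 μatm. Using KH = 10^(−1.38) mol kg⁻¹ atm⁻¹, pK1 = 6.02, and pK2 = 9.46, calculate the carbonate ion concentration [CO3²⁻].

[CO2*] = KH · pCO2 = 10^(−1.38) × 1300×10^-6 = 5.419×10^-5 mol/kg
α₀ = 1/(1 + K1/[H⁺] + K1K2/[H⁺]²) = 1/(1 + 10^+1.76 + 10^+0.08) = 0.01674
DIC = [CO2*]/α₀ = 5.419×10^-5 / 0.01674 = 3.238 mmol/kg
[CO3²⁻] = α₂·DIC; α₂ = 0.02012, so [CO3²⁻] = 0.02012 × 3.238 = 0.0652 mmol/kg

[CO3²⁻] = 0.0652 mmol/kg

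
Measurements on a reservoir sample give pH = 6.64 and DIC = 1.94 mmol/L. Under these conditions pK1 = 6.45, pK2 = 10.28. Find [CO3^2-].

α₂ = 1 / (1 + [H⁺]/K2 + [H⁺]²/(K1K2)) = 1 / (1 + 10^+3.64 + 10^+3.45)
   = 1 / (1 + 4365.2 + 2818.4) = 1/7184.5 = 0.0001392
[CO3²⁻] = α₂ × DIC = 0.0001392 × 1.94 = 0.000270 mmol/L = 0.270 μmol/L

[CO3²⁻] = 0.270 μmol/L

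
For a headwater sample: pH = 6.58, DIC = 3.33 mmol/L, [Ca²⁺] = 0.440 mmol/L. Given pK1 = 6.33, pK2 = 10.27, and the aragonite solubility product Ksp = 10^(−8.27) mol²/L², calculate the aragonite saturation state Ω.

α₂ = 1 / (1 + [H⁺]/K2 + [H⁺]²/(K1K2)) = 1 / (1 + 10^+3.69 + 10^+3.44)
   = 1 / (1 + 4897.8 + 2754.2) = 1/7653.0 = 0.0001307
[CO3²⁻] = α₂ × DIC = 0.0001307 × 3.33 = 0.0004351 mmol/L = 0.4351 μmol/L
Ksp = 10^(−8.27) = 5.370×10^-9
Ω = [Ca²⁺][CO3²⁻]/Ksp = (0.440×10^-3)(4.351×10^-7) / 5.370×10^-9 = 0.0357

Ω = 0.0357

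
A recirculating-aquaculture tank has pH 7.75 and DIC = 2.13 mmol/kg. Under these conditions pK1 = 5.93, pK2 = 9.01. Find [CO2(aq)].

α₀ = 1 / (1 + K1/[H⁺] + K1K2/[H⁺]²) = 1 / (1 + 10^+1.82 + 10^+0.56)
   = 1 / (1 + 66.069 + 3.6308) = 1/70.700 = 0.01414
[CO2*] = α₀ × DIC = 0.01414 × 2.13 = 0.0301 mmol/kg

[CO2*] = 0.0301 mmol/kg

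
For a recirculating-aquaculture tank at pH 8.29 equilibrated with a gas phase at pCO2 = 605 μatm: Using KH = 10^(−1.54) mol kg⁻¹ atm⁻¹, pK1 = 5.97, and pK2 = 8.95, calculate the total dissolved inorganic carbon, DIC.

DIC = 4.46 mmol/kg

[CO2*] = KH · pCO2 = 10^(−1.54) × 605×10^-6 = 1.745×10^-5 mol/kg
α₀ = 1/(1 + K1/[H⁺] + K1K2/[H⁺]²) = 1/(1 + 10^+2.32 + 10^+1.66) = 0.003912
DIC = [CO2*]/α₀ = 1.745×10^-5 / 0.003912 = 4.46 mmol/kg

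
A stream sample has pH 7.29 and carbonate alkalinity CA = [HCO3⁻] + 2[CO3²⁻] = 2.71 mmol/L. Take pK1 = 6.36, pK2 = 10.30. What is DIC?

CA = [HCO3⁻] + 2[CO3²⁻] = (α₁ + 2α₂)·DIC
At pH 7.29: [H⁺]/K1 = 10^-0.93 = 0.11749, K2/[H⁺] = 10^-3.01 = 0.00097724
α₁ = 1/(1 + 0.11749 + 0.00097724) = 1/1.1185 = 0.8941; α₂ = α₁·K2/[H⁺] = 0.0008737
α₁ + 2α₂ = 0.8958
DIC = CA / (α₁ + 2α₂) = 2.71 / 0.8958 = 3.03 mmol/L

DIC = 3.03 mmol/L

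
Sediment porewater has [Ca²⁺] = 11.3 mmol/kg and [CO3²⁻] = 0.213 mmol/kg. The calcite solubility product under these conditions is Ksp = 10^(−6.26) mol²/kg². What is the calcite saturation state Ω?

Ksp = 10^(−6.26) = 5.495×10^-7
Ω = [Ca²⁺][CO3²⁻]/Ksp = (11.3×10^-3)(0.213×10^-3) / 5.495×10^-7 = 4.38

Ω = 4.38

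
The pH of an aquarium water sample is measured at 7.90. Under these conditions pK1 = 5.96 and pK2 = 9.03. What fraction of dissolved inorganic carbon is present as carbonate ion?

α₂ = 0.0683

α₂ = 1 / (1 + [H⁺]/K2 + [H⁺]²/(K1K2)) = 1 / (1 + 10^+1.13 + 10^-0.81)
   = 1 / (1 + 13.490 + 0.15488) = 1/14.645 = 0.06828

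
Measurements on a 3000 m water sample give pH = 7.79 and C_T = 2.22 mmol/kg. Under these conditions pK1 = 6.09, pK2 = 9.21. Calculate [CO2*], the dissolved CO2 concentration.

[CO2*] = 0.0419 mmol/kg

α₀ = 1 / (1 + K1/[H⁺] + K1K2/[H⁺]²) = 1 / (1 + 10^+1.70 + 10^+0.28)
   = 1 / (1 + 50.119 + 1.9055) = 1/53.024 = 0.01886
[CO2*] = α₀ × DIC = 0.01886 × 2.22 = 0.0419 mmol/kg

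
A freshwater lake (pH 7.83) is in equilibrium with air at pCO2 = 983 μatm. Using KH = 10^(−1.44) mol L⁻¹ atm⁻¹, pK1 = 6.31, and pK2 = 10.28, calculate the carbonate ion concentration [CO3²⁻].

[CO2*] = KH · pCO2 = 10^(−1.44) × 983×10^-6 = 3.569×10^-5 mol/L
α₀ = 1/(1 + K1/[H⁺] + K1K2/[H⁺]²) = 1/(1 + 10^+1.52 + 10^-0.93) = 0.02921
DIC = [CO2*]/α₀ = 3.569×10^-5 / 0.02921 = 1.222 mmol/L
[CO3²⁻] = α₂·DIC; α₂ = 0.003432, so [CO3²⁻] = 0.003432 × 1.222 = 0.00419 mmol/L = 4.19 μmol/L

[CO3²⁻] = 4.19 μmol/L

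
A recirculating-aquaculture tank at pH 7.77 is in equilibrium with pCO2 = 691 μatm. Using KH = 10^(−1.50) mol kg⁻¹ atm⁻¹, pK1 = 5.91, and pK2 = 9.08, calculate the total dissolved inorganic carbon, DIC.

[CO2*] = KH · pCO2 = 10^(−1.50) × 691×10^-6 = 2.185×10^-5 mol/kg
α₀ = 1/(1 + K1/[H⁺] + K1K2/[H⁺]²) = 1/(1 + 10^+1.86 + 10^+0.55) = 0.01299
DIC = [CO2*]/α₀ = 2.185×10^-5 / 0.01299 = 1.68 mmol/kg

DIC = 1.68 mmol/kg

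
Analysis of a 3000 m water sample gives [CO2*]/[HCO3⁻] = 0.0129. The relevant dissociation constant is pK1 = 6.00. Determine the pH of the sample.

pH = 7.89

From K1 = [H⁺][HCO3⁻]/[CO2*]:  pH = pK1 − log₁₀([CO2*]/[HCO3⁻])
log₁₀(0.0129) = -1.889
pH = 6.00 − (-1.889) = 7.89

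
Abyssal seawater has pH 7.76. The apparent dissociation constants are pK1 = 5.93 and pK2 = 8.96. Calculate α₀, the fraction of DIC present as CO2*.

α₀ = 1 / (1 + K1/[H⁺] + K1K2/[H⁺]²) = 1 / (1 + 10^+1.83 + 10^+0.63)
   = 1 / (1 + 67.608 + 4.2658) = 1/72.874 = 0.01372

α₀ = 0.0137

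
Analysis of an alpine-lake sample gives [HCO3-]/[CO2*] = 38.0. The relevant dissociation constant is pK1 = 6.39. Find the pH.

pH = 7.97

From K1 = [H⁺][HCO3-]/[CO2*]:  pH = pK1 + log₁₀([HCO3-]/[CO2*])
log₁₀(38.0) = +1.580
pH = 6.39 + (+1.580) = 7.97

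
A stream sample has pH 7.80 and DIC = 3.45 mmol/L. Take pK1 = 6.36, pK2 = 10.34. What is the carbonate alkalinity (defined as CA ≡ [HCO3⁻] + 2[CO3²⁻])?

CA = 3.34 mmol/L

CA = [HCO3⁻] + 2[CO3²⁻] = (α₁ + 2α₂)·DIC
At pH 7.80: [H⁺]/K1 = 10^-1.44 = 0.036308, K2/[H⁺] = 10^-2.54 = 0.0028840
α₁ = 1/(1 + 0.036308 + 0.0028840) = 1/1.0392 = 0.9623; α₂ = α₁·K2/[H⁺] = 0.002775
α₁ + 2α₂ = 0.9678
CA = 0.9678 × 3.45 = 3.34 mmol/L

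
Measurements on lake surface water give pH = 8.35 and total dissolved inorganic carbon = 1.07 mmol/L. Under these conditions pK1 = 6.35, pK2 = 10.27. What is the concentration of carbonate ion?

[CO3²⁻] = 12.6 μmol/L

α₂ = 1 / (1 + [H⁺]/K2 + [H⁺]²/(K1K2)) = 1 / (1 + 10^+1.92 + 10^-0.08)
   = 1 / (1 + 83.176 + 0.83176) = 1/85.008 = 0.01176
[CO3²⁻] = α₂ × DIC = 0.01176 × 1.07 = 0.0126 mmol/L = 12.6 μmol/L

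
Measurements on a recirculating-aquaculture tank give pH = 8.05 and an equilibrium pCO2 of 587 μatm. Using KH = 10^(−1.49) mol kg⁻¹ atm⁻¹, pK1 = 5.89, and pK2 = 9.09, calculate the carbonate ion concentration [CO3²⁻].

[CO3²⁻] = 0.250 mmol/kg

[CO2*] = KH · pCO2 = 10^(−1.49) × 587×10^-6 = 1.899×10^-5 mol/kg
α₀ = 1/(1 + K1/[H⁺] + K1K2/[H⁺]²) = 1/(1 + 10^+2.16 + 10^+1.12) = 0.006300
DIC = [CO2*]/α₀ = 1.899×10^-5 / 0.006300 = 3.015 mmol/kg
[CO3²⁻] = α₂·DIC; α₂ = 0.08305, so [CO3²⁻] = 0.08305 × 3.015 = 0.250 mmol/kg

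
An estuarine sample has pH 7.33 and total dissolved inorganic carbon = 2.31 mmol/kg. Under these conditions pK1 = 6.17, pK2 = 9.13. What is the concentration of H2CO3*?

[CO2*] = 0.147 mmol/kg

α₀ = 1 / (1 + K1/[H⁺] + K1K2/[H⁺]²) = 1 / (1 + 10^+1.16 + 10^-0.64)
   = 1 / (1 + 14.454 + 0.22909) = 1/15.683 = 0.06376
[CO2*] = α₀ × DIC = 0.06376 × 2.31 = 0.147 mmol/kg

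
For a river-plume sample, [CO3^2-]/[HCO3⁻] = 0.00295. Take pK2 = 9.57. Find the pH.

From K2 = [H⁺][CO3^2-]/[HCO3⁻]:  pH = pK2 + log₁₀([CO3^2-]/[HCO3⁻])
log₁₀(0.00295) = -2.530
pH = 9.57 + (-2.530) = 7.04

pH = 7.04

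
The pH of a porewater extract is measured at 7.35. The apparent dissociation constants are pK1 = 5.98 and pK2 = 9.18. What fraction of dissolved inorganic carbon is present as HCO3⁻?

α₁ = 1 / (1 + [H⁺]/K1 + K2/[H⁺]) = 1 / (1 + 10^-1.37 + 10^-1.83)
   = 1 / (1 + 0.042658 + 0.014791) = 1/1.0574 = 0.9457

α₁ = 0.946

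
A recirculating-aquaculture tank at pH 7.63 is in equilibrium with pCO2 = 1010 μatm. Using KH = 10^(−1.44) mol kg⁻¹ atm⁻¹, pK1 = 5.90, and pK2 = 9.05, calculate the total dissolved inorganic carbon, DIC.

DIC = 2.08 mmol/kg

[CO2*] = KH · pCO2 = 10^(−1.44) × 1010×10^-6 = 3.667×10^-5 mol/kg
α₀ = 1/(1 + K1/[H⁺] + K1K2/[H⁺]²) = 1/(1 + 10^+1.73 + 10^+0.31) = 0.01762
DIC = [CO2*]/α₀ = 3.667×10^-5 / 0.01762 = 2.08 mmol/kg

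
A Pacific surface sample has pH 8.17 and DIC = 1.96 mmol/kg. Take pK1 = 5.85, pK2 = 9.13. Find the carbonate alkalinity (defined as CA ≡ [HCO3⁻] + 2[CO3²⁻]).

CA = [HCO3⁻] + 2[CO3²⁻] = (α₁ + 2α₂)·DIC
At pH 8.17: [H⁺]/K1 = 10^-2.32 = 0.0047863, K2/[H⁺] = 10^-0.96 = 0.10965
α₁ = 1/(1 + 0.0047863 + 0.10965) = 1/1.1144 = 0.8973; α₂ = α₁·K2/[H⁺] = 0.09839
α₁ + 2α₂ = 1.0941
CA = 1.0941 × 1.96 = 2.14 mmol/kg

CA = 2.14 mmol/kg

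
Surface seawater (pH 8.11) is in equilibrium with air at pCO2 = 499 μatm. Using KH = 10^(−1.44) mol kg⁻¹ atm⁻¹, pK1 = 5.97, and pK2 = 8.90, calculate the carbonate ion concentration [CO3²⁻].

[CO3²⁻] = 0.406 mmol/kg

[CO2*] = KH · pCO2 = 10^(−1.44) × 499×10^-6 = 1.812×10^-5 mol/kg
α₀ = 1/(1 + K1/[H⁺] + K1K2/[H⁺]²) = 1/(1 + 10^+2.14 + 10^+1.35) = 0.006195
DIC = [CO2*]/α₀ = 1.812×10^-5 / 0.006195 = 2.925 mmol/kg
[CO3²⁻] = α₂·DIC; α₂ = 0.1387, so [CO3²⁻] = 0.1387 × 2.925 = 0.406 mmol/kg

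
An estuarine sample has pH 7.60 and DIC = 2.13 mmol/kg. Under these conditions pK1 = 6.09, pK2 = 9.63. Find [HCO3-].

α₁ = 1 / (1 + [H⁺]/K1 + K2/[H⁺]) = 1 / (1 + 10^-1.51 + 10^-2.03)
   = 1 / (1 + 0.030903 + 0.0093325) = 1/1.0402 = 0.9613
[HCO3⁻] = α₁ × DIC = 0.9613 × 2.13 = 2.05 mmol/kg

[HCO3⁻] = 2.05 mmol/kg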